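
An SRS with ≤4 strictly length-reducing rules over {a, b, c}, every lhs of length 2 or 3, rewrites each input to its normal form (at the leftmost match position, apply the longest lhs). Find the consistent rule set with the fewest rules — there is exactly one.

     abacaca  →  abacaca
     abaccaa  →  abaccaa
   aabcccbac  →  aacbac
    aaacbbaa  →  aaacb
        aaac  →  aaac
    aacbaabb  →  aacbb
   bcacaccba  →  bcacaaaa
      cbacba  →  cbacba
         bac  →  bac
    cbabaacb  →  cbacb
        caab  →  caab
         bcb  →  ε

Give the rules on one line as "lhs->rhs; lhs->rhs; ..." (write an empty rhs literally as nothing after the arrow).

baa->; bcb->; bcc->; ccb->aa

  | abacaca
  | abaccaa
  | aabcccbac => aacbac
  | aaacbbaa => aaacb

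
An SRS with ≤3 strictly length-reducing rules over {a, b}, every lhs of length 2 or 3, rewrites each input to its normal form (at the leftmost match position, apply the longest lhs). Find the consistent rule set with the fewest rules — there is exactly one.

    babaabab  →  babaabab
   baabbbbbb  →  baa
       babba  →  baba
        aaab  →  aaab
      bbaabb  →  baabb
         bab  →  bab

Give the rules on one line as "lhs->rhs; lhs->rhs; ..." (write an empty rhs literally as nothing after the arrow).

bba->ba; bbb->

  | babaabab
  | baabbbbbb => baabbb => baa
  | babba => baba
  | aaab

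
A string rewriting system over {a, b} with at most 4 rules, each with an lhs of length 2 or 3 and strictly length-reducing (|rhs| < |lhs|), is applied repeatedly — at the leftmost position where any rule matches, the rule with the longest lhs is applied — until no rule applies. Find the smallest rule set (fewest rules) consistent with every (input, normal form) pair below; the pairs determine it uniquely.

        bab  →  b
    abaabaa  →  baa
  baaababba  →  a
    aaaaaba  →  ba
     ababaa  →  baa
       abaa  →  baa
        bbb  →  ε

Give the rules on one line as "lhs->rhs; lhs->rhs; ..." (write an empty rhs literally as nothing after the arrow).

  | bab => bb => b
  | abaabaa => baabaa => babaa => bbaa => baa
  | baaababba => baababba => bababba => bbabba => babba => bbba => a
  | aaaaaba => aaaaba => aaaba => aaba => aba => ba

ab->b; bb->b; bbb->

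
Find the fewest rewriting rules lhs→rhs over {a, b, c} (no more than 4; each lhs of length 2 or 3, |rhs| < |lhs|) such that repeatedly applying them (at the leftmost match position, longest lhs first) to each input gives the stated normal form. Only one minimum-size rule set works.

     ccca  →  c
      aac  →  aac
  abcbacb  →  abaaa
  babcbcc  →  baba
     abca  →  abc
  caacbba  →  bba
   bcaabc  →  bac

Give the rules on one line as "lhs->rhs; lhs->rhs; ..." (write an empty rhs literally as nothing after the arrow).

  | ccca => ca => c
  | aac
  | abcbacb => abaacb => abaaa
  | babcbcc => babacc => baba

ca->c; cb->a; cc->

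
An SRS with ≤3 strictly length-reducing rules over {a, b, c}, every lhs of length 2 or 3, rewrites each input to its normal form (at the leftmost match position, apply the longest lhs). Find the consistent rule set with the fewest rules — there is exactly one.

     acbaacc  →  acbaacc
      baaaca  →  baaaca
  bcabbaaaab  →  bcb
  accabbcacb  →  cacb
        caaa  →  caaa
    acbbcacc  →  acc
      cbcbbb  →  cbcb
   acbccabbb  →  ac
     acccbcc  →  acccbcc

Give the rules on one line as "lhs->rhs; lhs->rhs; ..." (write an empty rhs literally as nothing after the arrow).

  | acbaacc
  | baaaca
  | bcabbaaaab => bcbbaaaab => bcaaaab => bcaaab => bcaab => bcab => bcb
  | accabbcacb => abbcacb => bbcacb => cacb

ab->b; bb->; cca->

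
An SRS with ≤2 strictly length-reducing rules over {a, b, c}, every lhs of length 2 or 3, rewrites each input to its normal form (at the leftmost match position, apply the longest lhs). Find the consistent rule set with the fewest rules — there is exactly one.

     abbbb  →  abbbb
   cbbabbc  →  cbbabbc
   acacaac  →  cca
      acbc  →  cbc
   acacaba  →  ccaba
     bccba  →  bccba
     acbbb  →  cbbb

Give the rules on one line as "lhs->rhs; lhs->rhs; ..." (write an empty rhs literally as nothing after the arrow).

aac->a; ac->c

  | abbbb
  | cbbabbc
  | acacaac => cacaac => ccaac => cca
  | acbc => cbc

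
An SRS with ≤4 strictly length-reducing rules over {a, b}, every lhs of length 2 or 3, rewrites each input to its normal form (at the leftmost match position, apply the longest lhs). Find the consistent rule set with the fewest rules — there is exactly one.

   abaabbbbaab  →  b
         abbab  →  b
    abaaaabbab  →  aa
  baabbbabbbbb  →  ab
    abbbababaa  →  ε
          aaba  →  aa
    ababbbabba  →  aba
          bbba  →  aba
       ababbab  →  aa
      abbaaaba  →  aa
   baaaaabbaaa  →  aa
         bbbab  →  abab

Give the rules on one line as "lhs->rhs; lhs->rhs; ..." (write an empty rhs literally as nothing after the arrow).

aaa->; aab->bb; bb->a

  | abaabbbbaab => abbbbbbaab => aabbbbaab => bbbbbaab => abbbaab => aabaab => bbaab => aaab => b
  | abbab => aaab => b
  | abaaaabbab => ababbab => abaaab => abb => aa
  | baabbbabbbbb => bbbbbabbbbb => abbbabbbbb => aababbbbb => bbabbbbb => aabbbbb => bbbbbb => abbbb => aabb => bbb => ab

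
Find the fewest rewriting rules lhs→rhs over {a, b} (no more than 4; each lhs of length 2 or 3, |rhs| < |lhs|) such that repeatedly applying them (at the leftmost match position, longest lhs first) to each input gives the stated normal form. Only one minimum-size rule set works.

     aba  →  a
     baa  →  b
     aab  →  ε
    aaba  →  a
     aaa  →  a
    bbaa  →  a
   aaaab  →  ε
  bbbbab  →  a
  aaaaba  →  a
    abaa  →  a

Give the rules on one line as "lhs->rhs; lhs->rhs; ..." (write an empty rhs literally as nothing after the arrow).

  | aba => a
  | baa => ba => b
  | aab => ab => ε
  | aaba => aba => a

aa->a; ab->; ba->b; bb->a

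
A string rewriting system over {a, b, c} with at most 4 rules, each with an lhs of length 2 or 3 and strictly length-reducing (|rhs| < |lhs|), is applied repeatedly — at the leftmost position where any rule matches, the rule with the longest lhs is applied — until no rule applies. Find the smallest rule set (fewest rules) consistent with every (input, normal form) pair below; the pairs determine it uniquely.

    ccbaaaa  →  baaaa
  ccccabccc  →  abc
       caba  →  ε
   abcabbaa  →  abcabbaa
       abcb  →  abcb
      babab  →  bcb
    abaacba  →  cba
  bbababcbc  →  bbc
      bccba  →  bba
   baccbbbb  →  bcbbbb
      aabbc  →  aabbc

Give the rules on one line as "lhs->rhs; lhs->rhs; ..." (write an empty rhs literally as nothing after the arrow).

  | ccbaaaa => baaaa
  | ccccabccc => ccabccc => abccc => abc
  | caba => cc => ε
  | abcabbaa

aba->c; ac->; cbc->c; cc->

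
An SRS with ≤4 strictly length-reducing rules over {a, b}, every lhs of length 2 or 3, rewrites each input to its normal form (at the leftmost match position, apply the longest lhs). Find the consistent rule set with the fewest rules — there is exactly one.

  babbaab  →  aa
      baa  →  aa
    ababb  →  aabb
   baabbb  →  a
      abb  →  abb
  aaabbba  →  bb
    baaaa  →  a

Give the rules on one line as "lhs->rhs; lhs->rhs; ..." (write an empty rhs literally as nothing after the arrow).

aaa->bb; ba->a; bbb->aa

  | babbaab => abbaab => abaab => aaab => bbb => aa
  | baa => aa
  | ababb => aabb
  | baabbb => aabbb => aaaa => bba => ba => a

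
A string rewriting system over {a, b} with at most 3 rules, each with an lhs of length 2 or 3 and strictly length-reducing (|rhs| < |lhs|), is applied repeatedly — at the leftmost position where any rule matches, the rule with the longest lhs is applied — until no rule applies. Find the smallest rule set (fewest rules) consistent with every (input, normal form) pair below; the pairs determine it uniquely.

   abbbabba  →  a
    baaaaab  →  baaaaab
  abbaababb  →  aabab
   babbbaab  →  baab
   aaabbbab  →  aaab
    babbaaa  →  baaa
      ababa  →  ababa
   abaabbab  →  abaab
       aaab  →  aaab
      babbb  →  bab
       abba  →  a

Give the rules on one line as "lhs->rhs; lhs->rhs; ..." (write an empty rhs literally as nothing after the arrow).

bb->b; bba->

  | abbbabba => abbabba => abba => a
  | baaaaab
  | abbaababb => aababb => aabab
  | babbbaab => babbaab => baab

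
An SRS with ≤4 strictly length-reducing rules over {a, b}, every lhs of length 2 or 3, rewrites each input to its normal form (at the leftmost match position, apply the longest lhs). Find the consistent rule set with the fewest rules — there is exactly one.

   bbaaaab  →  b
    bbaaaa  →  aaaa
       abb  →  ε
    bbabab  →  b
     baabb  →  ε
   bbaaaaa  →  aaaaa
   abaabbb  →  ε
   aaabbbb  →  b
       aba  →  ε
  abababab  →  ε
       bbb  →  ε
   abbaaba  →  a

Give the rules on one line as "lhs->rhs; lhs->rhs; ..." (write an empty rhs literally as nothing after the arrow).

ab->b; aba->; bb->; bbb->

  | bbaaaab => aaaab => aaab => aab => ab => b
  | bbaaaa => aaaa
  | abb => bb => ε
  | bbabab => abab => b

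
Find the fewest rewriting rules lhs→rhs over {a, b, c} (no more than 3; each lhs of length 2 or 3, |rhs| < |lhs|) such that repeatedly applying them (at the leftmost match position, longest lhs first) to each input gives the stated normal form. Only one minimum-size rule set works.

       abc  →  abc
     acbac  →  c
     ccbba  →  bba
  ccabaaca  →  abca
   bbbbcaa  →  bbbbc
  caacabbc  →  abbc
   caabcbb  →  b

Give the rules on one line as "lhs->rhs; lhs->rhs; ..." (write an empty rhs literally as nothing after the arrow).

  | abc
  | acbac => aac => c
  | ccbba => bba
  | ccabaaca => abaaca => abca

aa->; cb->; cc->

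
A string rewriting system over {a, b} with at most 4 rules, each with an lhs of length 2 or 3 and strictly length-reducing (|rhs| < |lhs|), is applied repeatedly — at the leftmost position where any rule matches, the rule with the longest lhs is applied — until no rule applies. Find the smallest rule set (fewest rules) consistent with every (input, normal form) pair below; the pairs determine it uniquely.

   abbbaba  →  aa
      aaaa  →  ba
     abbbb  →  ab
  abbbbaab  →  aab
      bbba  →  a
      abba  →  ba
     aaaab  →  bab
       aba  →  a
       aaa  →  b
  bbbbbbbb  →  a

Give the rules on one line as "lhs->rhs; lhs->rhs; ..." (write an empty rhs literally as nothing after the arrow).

  | abbbaba => bbaba => aaba => aa
  | aaaa => ba
  | abbbb => bbb => ab
  | abbbbaab => bbbaab => abaab => aab

aaa->b; aba->a; abb->b; bb->a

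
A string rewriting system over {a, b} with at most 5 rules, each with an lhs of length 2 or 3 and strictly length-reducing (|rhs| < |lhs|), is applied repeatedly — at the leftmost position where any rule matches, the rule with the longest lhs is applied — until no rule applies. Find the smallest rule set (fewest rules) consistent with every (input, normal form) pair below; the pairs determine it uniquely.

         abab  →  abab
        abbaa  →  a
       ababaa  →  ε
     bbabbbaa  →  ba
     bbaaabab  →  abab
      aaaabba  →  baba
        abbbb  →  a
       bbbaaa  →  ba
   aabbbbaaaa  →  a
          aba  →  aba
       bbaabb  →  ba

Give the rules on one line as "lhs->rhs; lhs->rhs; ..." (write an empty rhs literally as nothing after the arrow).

  | abab
  | abbaa => aaa => a
  | ababaa => abaa => aa => ε
  | bbabbbaa => bbabaa => bbaa => ba

aa->; aab->ba; abb->a; baa->a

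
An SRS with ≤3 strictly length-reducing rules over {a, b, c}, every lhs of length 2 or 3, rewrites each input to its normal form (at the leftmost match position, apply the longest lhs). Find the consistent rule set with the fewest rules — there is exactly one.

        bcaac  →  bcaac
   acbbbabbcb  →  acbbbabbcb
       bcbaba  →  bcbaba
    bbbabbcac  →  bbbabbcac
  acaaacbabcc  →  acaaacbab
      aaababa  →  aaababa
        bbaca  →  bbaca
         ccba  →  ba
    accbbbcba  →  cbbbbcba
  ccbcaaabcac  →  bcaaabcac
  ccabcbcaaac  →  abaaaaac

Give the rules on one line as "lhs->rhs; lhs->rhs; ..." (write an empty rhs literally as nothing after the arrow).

acc->cb; cbc->aa; cc->

  | bcaac
  | acbbbabbcb
  | bcbaba
  | bbbabbcac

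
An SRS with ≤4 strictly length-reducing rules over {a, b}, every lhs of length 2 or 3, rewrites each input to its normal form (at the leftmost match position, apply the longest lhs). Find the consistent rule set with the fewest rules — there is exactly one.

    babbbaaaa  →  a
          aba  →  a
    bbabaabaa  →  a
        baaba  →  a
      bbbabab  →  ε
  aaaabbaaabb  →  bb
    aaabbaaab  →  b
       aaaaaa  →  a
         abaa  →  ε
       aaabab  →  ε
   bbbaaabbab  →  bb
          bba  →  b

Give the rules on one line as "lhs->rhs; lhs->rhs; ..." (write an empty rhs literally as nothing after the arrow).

aa->; aaa->bb; ba->; bbb->aa

  | babbbaaaa => bbbaaaa => aaaaaa => bbaaa => baa => a
  | aba => a
  | bbabaabaa => bbaabaa => babaa => baa => a
  | baaba => aba => a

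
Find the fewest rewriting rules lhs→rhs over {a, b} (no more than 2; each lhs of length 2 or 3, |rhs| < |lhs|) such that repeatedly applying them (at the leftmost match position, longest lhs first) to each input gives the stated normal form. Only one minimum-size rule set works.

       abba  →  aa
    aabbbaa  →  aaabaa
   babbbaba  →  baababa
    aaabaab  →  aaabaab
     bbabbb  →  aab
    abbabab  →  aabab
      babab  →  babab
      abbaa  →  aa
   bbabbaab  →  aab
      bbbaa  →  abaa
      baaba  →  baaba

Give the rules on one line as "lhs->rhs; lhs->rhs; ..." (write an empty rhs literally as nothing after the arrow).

bb->a; bba->bb

  | abba => abb => aa
  | aabbbaa => aaabaa
  | babbbaba => baababa
  | aaabaab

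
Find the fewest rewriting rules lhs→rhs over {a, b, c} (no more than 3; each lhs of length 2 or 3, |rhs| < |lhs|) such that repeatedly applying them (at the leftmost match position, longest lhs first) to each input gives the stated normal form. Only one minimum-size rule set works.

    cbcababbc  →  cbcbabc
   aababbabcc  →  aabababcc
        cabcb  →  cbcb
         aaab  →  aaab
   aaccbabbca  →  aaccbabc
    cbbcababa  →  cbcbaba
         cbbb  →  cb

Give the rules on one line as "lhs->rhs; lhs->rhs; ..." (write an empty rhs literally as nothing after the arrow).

  | cbcababbc => cbcbabbc => cbcbabc
  | aababbabcc => aabababcc
  | cabcb => cbcb
  | aaab

bb->b; ca->c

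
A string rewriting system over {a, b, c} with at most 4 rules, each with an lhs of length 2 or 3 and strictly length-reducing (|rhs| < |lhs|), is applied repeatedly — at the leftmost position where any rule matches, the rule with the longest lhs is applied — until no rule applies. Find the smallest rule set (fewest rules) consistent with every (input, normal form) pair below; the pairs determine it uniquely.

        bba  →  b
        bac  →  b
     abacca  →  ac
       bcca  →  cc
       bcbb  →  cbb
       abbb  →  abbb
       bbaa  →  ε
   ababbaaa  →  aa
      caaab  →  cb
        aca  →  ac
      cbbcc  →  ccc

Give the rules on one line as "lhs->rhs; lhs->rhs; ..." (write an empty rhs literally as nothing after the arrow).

  | bba => b
  | bac => b
  | abacca => abca => aca => ac
  | bcca => cca => cc

ba->; bac->b; bc->c; ca->c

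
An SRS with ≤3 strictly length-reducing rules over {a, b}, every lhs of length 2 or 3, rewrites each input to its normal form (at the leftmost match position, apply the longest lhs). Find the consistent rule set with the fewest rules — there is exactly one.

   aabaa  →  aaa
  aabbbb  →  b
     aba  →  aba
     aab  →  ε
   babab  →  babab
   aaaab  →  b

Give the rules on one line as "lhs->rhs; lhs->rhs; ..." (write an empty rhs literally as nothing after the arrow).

aab->bb; bb->; bba->aa

  | aabaa => bbaa => aaa
  | aabbbb => bbbbb => bbb => b
  | aba
  | aab => bb => ε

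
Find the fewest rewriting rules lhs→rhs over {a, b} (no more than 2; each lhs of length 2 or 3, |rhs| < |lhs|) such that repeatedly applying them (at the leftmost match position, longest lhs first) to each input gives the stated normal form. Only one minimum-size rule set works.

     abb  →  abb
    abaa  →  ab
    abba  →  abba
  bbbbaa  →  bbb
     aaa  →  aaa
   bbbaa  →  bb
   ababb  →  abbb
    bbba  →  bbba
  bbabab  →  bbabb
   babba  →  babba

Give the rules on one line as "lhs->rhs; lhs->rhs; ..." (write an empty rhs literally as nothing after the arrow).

aba->ab; baa->

  | abb
  | abaa => aba => ab
  | abba
  | bbbbaa => bbb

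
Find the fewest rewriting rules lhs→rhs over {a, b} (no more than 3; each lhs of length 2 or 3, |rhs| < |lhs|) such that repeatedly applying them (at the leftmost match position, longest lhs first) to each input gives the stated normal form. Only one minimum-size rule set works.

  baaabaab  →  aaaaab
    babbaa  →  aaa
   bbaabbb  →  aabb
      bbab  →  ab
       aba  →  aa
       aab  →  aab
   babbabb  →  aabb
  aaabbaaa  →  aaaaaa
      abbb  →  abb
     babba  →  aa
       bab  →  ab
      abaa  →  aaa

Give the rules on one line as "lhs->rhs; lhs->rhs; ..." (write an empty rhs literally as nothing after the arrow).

  | baaabaab => aaabaab => aaaaab
  | babbaa => abbaa => abaa => aaa
  | bbaabbb => baabbb => aabbb => aabb
  | bbab => bab => ab

ba->a; bbb->bb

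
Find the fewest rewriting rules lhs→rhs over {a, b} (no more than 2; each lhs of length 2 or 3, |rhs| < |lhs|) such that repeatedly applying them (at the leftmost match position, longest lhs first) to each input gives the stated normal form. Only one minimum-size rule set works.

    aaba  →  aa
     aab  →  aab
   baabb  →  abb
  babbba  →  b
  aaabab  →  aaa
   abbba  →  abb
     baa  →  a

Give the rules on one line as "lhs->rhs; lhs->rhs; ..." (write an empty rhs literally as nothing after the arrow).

ba->; bab->

  | aaba => aa
  | aab
  | baabb => abb
  | babbba => bba => b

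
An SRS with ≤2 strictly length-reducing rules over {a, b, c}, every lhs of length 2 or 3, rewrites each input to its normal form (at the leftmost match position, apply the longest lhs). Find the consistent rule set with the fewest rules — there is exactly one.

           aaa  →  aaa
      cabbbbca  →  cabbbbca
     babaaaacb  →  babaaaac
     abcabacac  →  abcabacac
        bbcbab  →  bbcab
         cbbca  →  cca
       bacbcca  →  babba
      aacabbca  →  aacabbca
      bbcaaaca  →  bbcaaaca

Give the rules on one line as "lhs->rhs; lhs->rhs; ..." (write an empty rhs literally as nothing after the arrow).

  | aaa
  | cabbbbca
  | babaaaacb => babaaaac
  | abcabacac

cb->c; ccc->bb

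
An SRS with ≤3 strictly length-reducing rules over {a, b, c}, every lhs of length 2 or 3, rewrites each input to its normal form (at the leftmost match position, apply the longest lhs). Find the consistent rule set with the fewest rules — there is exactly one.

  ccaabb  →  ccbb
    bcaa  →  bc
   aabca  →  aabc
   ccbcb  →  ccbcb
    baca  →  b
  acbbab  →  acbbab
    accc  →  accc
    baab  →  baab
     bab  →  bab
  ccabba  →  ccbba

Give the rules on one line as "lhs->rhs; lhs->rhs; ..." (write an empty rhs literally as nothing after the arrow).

aca->; ca->c

  | ccaabb => ccabb => ccbb
  | bcaa => bca => bc
  | aabca => aabc
  | ccbcb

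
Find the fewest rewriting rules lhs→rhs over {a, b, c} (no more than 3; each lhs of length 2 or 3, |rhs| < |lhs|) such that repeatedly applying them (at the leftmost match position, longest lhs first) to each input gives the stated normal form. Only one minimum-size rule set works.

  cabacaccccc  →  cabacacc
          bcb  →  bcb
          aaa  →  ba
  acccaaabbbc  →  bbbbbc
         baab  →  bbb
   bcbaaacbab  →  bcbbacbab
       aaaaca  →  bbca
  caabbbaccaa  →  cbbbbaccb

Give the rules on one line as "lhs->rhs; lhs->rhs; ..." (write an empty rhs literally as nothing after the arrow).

aa->b; ccc->

  | cabacaccccc => cabacacc
  | bcb
  | aaa => ba
  | acccaaabbbc => aaaabbbc => baabbbc => bbbbbc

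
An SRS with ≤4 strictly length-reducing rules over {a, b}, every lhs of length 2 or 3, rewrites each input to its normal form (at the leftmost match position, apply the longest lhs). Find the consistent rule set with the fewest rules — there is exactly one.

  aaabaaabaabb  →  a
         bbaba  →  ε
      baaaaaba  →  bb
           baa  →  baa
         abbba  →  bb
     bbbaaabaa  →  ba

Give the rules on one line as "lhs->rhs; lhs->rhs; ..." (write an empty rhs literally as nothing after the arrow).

aab->ab; aba->b; abb->ba; bbb->

  | aaabaaabaabb => aabaaabaabb => abaaabaabb => baabaabb => babaabb => bbabb => bbba => a
  | bbaba => bbb => ε
  | baaaaaba => baaaaba => baaaba => baaba => baba => bb
  | baa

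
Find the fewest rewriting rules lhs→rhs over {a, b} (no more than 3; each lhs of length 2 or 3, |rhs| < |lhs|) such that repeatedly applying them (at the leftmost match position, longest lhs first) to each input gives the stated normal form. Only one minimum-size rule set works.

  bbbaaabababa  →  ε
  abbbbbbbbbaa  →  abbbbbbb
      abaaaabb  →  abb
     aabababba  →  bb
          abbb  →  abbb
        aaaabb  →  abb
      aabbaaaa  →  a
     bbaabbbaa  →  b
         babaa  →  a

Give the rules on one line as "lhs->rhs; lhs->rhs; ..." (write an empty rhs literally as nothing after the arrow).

aa->b; ba->

  | bbbaaabababa => bbaabababa => babababa => bababa => baba => ba => ε
  | abbbbbbbbbaa => abbbbbbbba => abbbbbbb
  | abaaaabb => aaaabb => baabb => abb
  | aabababba => bbababba => bbabba => bbba => bb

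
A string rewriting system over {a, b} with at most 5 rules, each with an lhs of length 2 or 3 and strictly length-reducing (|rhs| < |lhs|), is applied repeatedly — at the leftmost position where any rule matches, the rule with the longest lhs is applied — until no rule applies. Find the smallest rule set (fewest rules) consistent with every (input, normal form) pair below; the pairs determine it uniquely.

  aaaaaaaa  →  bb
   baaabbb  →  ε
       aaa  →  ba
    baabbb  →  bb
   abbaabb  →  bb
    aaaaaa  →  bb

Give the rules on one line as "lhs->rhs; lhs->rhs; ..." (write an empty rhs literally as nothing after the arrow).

  | aaaaaaaa => baaaaaa => bbaaaa => bbbaa => bbaa => bbb => bb
  | baaabbb => bbabbb => babb => ab => ε
  | aaa => ba
  | baabbb => bbbbb => bbbb => bbb => bb

aa->b; ab->; bab->a; bbb->bb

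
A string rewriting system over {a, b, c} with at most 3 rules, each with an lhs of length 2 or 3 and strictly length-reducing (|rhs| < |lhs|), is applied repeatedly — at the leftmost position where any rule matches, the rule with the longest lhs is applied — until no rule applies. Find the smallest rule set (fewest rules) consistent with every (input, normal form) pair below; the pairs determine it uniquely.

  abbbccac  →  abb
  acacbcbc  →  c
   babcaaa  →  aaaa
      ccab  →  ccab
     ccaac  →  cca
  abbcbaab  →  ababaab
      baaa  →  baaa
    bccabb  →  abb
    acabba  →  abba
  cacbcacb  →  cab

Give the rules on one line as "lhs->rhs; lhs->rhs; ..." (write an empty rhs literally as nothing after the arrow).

  | abbbccac => abbacac => abbac => abb
  | acacbcbc => acbcbc => bcbc => abc => c
  | babcaaa => bcaaa => aaaa
  | ccab

abc->c; ac->; bc->a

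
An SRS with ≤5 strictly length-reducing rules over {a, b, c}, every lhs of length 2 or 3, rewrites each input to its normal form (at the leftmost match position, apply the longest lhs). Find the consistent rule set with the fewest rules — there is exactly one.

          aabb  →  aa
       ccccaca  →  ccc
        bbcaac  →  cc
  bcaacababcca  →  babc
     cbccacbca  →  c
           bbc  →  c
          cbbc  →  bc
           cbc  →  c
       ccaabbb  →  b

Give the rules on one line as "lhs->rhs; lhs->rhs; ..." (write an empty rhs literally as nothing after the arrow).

bb->; ca->; caa->c; cb->

  | aabb => aa
  | ccccaca => cccca => ccc
  | bbcaac => caac => cc
  | bcaacababcca => bccababcca => bcbabcca => babcca => babc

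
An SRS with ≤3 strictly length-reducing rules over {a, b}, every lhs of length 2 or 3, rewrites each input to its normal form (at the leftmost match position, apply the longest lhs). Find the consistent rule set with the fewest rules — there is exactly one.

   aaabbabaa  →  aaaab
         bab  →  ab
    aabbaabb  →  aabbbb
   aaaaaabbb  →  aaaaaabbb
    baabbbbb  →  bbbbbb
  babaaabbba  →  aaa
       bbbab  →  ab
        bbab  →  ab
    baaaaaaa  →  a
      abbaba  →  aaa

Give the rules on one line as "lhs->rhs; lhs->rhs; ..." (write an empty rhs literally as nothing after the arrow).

  | aaabbabaa => aaababaa => aaaabaa => aaaab
  | bab => ab
  | aabbaabb => aabbbb
  | aaaaaabbb

ba->a; baa->b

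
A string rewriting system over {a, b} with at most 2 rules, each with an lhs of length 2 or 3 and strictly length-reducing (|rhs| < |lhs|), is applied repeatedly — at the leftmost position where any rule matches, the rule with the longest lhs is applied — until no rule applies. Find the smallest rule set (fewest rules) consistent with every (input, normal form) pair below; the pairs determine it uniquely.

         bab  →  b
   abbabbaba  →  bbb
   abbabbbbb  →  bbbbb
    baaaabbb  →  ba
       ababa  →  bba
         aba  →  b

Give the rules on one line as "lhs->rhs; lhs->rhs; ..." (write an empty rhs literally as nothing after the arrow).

ab->; aba->b

  | bab => b
  | abbabbaba => babbaba => bbaba => bbb
  | abbabbbbb => babbbbb => bbbbb
  | baaaabbb => baaabb => baab => ba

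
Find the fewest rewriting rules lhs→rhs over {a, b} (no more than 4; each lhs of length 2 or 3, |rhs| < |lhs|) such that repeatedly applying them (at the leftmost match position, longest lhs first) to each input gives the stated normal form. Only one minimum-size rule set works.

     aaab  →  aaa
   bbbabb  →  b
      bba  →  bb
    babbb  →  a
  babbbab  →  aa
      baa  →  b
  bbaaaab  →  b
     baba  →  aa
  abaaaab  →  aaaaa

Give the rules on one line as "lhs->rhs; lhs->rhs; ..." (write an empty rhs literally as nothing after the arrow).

  | aaab => aaa
  | bbbabb => bbab => ba => b
  | bba => bb
  | babbb => abb => ab => a

ab->a; ba->b; bab->a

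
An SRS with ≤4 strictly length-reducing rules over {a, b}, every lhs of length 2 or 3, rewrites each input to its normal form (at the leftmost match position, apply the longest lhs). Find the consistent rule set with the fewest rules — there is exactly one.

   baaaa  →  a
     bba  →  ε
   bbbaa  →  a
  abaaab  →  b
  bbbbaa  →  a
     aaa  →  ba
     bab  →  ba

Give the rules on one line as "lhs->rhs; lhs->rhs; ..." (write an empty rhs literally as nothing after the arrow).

  | baaaa => bbaa => a
  | bba => ε
  | bbbaa => bbaa => a
  | abaaab => aaaab => baab => bbb => bb => b

aa->b; ab->a; bb->b; bba->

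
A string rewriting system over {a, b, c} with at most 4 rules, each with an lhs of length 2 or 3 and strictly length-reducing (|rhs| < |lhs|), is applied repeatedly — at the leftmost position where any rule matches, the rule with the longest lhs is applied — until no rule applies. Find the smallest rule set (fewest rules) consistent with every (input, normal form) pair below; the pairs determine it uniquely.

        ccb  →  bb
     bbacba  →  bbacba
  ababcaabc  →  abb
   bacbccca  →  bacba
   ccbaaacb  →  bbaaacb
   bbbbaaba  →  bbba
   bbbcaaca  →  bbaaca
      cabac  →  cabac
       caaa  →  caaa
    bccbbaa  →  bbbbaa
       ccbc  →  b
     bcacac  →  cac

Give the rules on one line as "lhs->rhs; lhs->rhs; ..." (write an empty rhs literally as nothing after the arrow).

  | ccb => bb
  | bbacba
  | ababcaabc => abaabc => abcc => abb
  | bacbccca => bacbbca => bacba

aab->c; bbc->b; bca->; cc->b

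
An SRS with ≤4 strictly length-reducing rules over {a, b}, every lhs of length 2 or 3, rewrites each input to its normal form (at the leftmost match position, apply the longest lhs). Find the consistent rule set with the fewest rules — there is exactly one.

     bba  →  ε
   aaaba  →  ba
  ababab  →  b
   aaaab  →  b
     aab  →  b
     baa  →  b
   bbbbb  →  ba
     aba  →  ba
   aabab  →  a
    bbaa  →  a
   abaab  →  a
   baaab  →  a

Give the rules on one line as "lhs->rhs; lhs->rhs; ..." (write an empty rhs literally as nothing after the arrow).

aa->; ab->b; bb->a; bbb->ba

  | bba => aa => ε
  | aaaba => aba => ba
  | ababab => babab => bbab => aab => b
  | aaaab => aab => b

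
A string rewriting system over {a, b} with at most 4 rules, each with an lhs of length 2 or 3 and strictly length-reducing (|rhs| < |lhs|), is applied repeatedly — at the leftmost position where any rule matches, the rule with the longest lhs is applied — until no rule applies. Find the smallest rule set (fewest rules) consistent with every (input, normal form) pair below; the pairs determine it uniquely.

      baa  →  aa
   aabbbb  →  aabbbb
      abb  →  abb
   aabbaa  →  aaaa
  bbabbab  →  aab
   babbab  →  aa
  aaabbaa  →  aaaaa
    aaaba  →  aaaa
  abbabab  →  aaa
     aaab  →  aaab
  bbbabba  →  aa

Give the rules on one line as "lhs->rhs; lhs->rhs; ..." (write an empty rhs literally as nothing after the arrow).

  | baa => aa
  | aabbbb
  | abb
  | aabbaa => aaaa

ba->a; bab->a; bba->a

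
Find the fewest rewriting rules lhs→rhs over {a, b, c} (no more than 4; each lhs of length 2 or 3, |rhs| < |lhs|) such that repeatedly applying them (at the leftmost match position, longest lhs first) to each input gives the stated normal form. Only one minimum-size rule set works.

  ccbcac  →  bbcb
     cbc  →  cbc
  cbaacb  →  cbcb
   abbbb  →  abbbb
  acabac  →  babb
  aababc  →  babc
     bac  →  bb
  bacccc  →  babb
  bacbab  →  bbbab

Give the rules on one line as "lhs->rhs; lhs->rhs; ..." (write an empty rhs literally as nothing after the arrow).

  | ccbcac => bbcac => bbcb
  | cbc
  | cbaacb => cbcb
  | abbbb

aa->; ac->b; acc->ab; cc->b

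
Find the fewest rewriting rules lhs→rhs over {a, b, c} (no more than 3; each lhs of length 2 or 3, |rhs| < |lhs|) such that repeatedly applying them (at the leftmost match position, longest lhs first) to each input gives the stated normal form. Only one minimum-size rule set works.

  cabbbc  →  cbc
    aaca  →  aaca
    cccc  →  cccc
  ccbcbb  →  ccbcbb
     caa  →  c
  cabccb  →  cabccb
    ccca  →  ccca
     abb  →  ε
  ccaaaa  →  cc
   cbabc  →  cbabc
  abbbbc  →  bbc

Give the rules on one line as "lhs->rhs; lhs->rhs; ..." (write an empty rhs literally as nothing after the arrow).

abb->; caa->c

  | cabbbc => cbc
  | aaca
  | cccc
  | ccbcbb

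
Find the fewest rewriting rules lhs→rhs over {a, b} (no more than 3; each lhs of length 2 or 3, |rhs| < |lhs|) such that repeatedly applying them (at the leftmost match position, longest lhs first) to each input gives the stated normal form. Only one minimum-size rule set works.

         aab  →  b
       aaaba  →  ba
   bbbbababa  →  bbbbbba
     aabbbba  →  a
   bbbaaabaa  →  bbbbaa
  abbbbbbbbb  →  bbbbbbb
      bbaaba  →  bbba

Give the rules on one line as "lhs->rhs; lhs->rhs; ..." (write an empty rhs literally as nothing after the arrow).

  | aab => ab => b
  | aaaba => aaba => aba => ba
  | bbbbababa => bbbbbaba => bbbbbba
  | aabbbba => abba => a

ab->b; abb->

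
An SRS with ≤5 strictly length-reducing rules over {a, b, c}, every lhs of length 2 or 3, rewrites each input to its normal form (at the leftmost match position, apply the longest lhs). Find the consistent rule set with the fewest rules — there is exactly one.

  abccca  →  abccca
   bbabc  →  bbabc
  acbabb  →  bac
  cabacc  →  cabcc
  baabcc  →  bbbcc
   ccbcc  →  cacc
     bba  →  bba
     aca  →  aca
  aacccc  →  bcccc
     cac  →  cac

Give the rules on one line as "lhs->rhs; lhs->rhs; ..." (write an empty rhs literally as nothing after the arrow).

  | abccca
  | bbabc
  | acbabb => aaabb => babb => bac
  | cabacc => cabcc

aa->b; aba->ab; abb->ac; cb->a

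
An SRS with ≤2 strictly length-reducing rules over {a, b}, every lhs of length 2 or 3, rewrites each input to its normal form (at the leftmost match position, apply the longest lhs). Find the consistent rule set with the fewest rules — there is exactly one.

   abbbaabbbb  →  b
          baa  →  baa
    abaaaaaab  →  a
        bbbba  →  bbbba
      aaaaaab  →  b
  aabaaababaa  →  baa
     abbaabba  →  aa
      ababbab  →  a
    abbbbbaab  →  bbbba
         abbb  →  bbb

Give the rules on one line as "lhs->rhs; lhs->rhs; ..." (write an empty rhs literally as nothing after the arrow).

  | abbbaabbbb => bbbaabbbb => bbbabbbb => bbabbb => babb => ab => b
  | baa
  | abaaaaaab => baaaaaab => baaaaab => baaaab => baaab => baab => bab => a
  | bbbba

ab->b; bab->a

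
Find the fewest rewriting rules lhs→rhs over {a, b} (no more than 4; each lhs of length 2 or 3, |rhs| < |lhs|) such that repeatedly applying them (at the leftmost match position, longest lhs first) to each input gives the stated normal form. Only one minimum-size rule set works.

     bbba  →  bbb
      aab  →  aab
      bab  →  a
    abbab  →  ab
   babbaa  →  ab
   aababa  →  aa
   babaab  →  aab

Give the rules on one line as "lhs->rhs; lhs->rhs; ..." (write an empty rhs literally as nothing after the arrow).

  | bbba => bbb
  | aab
  | bab => a
  | abbab => aba => ab

aaa->aa; ba->b; bab->a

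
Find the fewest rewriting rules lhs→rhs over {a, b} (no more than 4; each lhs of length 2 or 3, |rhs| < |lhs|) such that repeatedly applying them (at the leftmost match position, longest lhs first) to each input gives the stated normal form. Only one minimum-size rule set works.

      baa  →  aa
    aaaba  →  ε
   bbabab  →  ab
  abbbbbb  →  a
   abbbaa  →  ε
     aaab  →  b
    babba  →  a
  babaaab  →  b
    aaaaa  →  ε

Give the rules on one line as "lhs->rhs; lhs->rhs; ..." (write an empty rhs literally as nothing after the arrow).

  | baa => aa
  | aaaba => baba => ba => ε
  | bbabab => abab => ab
  | abbbbbb => abbbb => abb => a

aaa->ba; ba->; baa->aa; bb->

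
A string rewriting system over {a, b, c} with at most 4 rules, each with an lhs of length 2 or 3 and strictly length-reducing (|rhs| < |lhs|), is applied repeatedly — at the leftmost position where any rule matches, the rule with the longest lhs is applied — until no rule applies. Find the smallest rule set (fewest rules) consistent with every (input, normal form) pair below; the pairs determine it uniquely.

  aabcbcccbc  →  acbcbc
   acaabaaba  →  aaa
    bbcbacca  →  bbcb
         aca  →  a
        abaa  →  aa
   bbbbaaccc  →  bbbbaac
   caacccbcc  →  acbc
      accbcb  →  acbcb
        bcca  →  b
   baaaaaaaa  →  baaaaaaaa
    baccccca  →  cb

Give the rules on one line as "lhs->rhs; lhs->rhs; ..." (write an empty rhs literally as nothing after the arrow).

ab->; bac->cb; ca->; cc->c

  | aabcbcccbc => acbcccbc => acbccbc => acbcbc
  | acaabaaba => aabaaba => aaaba => aaa
  | bbcbacca => bbccbca => bbcbca => bbcb
  | aca => a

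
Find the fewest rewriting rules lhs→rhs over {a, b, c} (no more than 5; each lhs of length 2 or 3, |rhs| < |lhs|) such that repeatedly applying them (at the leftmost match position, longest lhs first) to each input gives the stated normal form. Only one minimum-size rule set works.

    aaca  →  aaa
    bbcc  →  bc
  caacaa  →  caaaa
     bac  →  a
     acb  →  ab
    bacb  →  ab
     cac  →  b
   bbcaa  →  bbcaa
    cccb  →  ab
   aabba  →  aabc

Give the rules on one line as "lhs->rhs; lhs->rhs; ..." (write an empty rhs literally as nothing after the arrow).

  | aaca => aaa
  | bbcc => bba => bc
  | caacaa => caaaa
  | bac => cc => a

ac->a; ba->c; cac->b; cc->a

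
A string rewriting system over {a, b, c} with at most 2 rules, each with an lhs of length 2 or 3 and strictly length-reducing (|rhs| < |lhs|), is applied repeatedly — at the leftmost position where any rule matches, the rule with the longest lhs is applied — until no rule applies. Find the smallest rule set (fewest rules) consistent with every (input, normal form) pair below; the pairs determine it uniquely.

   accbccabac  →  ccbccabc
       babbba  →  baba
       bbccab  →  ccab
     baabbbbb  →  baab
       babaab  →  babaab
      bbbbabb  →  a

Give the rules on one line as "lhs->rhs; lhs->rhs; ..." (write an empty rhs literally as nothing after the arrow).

  | accbccabac => ccbccabac => ccbccabc
  | babbba => baba
  | bbccab => ccab
  | baabbbbb => baabbb => baab

ac->c; bb->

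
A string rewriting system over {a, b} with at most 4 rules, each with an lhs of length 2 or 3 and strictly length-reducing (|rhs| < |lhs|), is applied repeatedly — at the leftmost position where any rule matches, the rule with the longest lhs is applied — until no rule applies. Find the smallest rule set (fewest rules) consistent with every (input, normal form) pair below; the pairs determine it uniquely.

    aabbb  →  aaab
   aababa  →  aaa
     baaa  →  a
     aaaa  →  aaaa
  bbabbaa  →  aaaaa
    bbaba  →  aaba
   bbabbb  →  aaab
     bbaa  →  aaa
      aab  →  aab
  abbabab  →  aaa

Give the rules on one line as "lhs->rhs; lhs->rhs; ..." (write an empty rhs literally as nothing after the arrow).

  | aabbb => aaab
  | aababa => aaa
  | baaa => a
  | aaaa

baa->; bab->; bb->a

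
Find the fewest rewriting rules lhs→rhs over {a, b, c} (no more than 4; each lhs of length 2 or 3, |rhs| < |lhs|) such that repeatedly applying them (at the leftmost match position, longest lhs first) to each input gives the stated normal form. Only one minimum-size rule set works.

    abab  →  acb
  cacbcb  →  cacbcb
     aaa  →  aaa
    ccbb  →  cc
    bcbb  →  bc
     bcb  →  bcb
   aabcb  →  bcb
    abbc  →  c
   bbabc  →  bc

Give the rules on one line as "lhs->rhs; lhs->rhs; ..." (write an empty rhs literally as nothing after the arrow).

  | abab => acb
  | cacbcb
  | aaa
  | ccbb => cc

ab->b; aba->ac; bb->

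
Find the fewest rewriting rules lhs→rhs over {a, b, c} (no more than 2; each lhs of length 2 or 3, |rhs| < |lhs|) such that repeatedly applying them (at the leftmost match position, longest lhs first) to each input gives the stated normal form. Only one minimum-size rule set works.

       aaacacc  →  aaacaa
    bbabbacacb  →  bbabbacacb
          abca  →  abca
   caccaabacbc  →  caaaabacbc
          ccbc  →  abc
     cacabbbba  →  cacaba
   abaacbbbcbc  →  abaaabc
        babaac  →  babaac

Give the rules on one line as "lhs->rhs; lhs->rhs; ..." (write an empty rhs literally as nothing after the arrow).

  | aaacacc => aaacaa
  | bbabbacacb
  | abca
  | caccaabacbc => caaaabacbc

bbb->; cc->a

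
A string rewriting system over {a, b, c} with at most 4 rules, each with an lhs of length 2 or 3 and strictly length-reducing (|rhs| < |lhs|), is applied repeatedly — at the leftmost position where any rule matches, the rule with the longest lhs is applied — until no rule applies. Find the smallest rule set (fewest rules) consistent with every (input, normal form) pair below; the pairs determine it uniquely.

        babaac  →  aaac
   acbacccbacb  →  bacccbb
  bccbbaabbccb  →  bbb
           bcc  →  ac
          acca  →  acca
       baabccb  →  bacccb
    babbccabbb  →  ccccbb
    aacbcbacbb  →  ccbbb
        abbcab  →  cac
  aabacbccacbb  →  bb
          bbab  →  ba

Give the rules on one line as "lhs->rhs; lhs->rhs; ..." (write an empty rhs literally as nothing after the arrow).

ab->c; acb->b; bc->a

  | babaac => bcaac => aaac
  | acbacccbacb => bacccbacb => bacccbb
  | bccbbaabbccb => acbbaabbccb => bbaabbccb => bbacbccb => bbbccb => bbacb => bbb
  | bcc => ac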